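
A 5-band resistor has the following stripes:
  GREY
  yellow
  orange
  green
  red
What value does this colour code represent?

84300000 Ω

Grey → 8 (first significant figure)
Yellow → 4 (second significant figure)
Orange → 3 (third significant figure)
Green → ×10^5 multiplier
843 × 100000 = 84300000 Ω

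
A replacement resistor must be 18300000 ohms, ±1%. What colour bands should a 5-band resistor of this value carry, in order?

18300000 Ω = 183 × 10^5.
1 → brown
8 → grey
3 → orange
Multiplier 10^5 → green.
±1% tolerance → brown.

brown, grey, orange, green, brown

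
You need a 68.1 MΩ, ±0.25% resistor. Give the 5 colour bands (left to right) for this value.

blue, grey, brown, green, blue

68100000 Ω = 681 × 10^5.
6 → blue
8 → grey
1 → brown
Multiplier 10^5 → green.
±0.25% tolerance → blue.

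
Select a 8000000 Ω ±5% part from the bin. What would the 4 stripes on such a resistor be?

8000000 Ω = 80 × 10^5.
8 → grey
0 → black
Multiplier 10^5 → green.
±5% tolerance → gold.

grey, black, green, gold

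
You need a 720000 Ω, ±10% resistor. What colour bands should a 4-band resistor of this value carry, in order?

violet, red, yellow, silver

720000 Ω = 72 × 10^4.
7 → violet
2 → red
Multiplier 10^4 → yellow.
±10% tolerance → silver.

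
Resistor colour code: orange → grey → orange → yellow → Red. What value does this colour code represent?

3830000 Ω

Orange → 3 (first significant figure)
Grey → 8 (second significant figure)
Orange → 3 (third significant figure)
Yellow → ×10^4 multiplier
383 × 10000 = 3830000 Ω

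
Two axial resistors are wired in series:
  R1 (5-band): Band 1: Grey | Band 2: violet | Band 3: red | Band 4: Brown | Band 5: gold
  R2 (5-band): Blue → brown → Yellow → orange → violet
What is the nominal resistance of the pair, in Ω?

622720 Ω

R1: grey, violet, red → 872; brown ×10 → 8720 Ω.
R2: blue, brown, yellow → 614; orange ×10^3 → 614000 Ω.
Series: 8720 + 614000 = 622720 Ω.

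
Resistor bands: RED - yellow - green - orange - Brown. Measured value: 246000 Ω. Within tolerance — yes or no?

yes

Red → 2 (first significant figure)
Yellow → 4 (second significant figure)
Green → 5 (third significant figure)
Orange → ×10^3 multiplier
Brown → ±1% tolerance
245 × 1000 = 245000 Ω
Allowed range: 242550 Ω to 247450 Ω.
246000 Ω lies inside that range.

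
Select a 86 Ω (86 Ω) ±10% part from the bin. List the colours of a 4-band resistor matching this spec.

grey, blue, black, silver

86 Ω = 86 × 10^0.
8 → grey
6 → blue
Multiplier 10^0 → black.
±10% tolerance → silver.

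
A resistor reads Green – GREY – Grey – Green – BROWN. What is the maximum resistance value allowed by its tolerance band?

59388000 Ω

Green → 5 (first significant figure)
Grey → 8 (second significant figure)
Grey → 8 (third significant figure)
Green → ×10^5 multiplier
Brown → ±1% tolerance
588 × 100000 = 58800000 Ω
Maximum = 58800000 × (1 + 1/100) = 59388000 Ω.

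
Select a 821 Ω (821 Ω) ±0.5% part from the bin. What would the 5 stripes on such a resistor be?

grey, red, brown, black, green

821 Ω = 821 × 10^0.
8 → grey
2 → red
1 → brown
Multiplier 10^0 → black.
±0.5% tolerance → green.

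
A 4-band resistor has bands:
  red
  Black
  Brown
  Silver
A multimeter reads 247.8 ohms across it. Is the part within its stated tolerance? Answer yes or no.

Red → 2 (first significant figure)
Black → 0 (second significant figure)
Brown → ×10 multiplier
Silver → ±10% tolerance
20 × 10 = 200 Ω
Allowed range: 180 Ω to 220 Ω.
247.8 ohms lies outside that range.

no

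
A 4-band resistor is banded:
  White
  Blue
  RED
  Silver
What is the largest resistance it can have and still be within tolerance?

White → 9 (first significant figure)
Blue → 6 (second significant figure)
Red → ×10^2 multiplier
Silver → ±10% tolerance
96 × 100 = 9600 Ω
Largest = 9600 × (1 + 10/100) = 10560 Ω.

10560 Ω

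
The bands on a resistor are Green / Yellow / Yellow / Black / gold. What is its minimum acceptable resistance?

Green → 5 (first significant figure)
Yellow → 4 (second significant figure)
Yellow → 4 (third significant figure)
Black → ×1 multiplier
Gold → ±5% tolerance
544 × 1 = 544 Ω
Minimum = 544 × (1 − 5/100) = 516.8 Ω.

516.8 Ω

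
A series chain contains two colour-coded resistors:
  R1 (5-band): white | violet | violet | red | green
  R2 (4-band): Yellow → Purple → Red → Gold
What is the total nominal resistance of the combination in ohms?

R1: white, violet, violet → 977; red ×10^2 → 97700 Ω.
R2: yellow, violet → 47; red ×10^2 → 4700 Ω.
Series: 97700 + 4700 = 102400 Ω.

102400 Ω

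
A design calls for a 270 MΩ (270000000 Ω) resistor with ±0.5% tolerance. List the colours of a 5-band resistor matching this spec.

red, violet, black, blue, green

270000000 Ω = 270 × 10^6.
2 → red
7 → violet
0 → black
Multiplier 10^6 → blue.
±0.5% tolerance → green.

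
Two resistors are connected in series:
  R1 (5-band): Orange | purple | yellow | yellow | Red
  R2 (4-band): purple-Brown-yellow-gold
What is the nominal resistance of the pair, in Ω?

R1: orange, violet, yellow → 374; yellow ×10^4 → 3740000 Ω.
R2: violet, brown → 71; yellow ×10^4 → 710000 Ω.
Series: 3740000 + 710000 = 4450000 Ω.

4450000 Ω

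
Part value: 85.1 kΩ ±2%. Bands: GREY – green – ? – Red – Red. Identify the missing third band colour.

brown

85100 Ω = 851 × 10^2.
The third band gives digit 1 of the significand, and 1 is brown.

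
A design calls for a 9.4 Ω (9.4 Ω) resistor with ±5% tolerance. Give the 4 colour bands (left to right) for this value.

9.4 Ω = 94 × 10^-1.
9 → white
4 → yellow
Multiplier 10^-1 → gold.
±5% tolerance → gold.

white, yellow, gold, gold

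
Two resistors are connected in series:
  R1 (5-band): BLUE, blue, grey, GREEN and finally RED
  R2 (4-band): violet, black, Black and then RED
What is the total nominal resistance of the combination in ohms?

66800070 Ω

R1: blue, blue, grey → 668; green ×10^5 → 66800000 Ω.
R2: violet, black → 70; black ×1 → 70 Ω.
Series: 66800000 + 70 = 66800070 Ω.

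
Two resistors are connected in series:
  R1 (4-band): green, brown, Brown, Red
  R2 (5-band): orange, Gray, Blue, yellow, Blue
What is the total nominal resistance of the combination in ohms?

R1: green, brown → 51; brown ×10 → 510 Ω.
R2: orange, grey, blue → 386; yellow ×10^4 → 3860000 Ω.
Series: 510 + 3860000 = 3860510 Ω.

3860510 Ω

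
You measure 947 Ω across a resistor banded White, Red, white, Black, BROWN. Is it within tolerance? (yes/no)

no

White → 9 (first significant figure)
Red → 2 (second significant figure)
White → 9 (third significant figure)
Black → ×1 multiplier
Brown → ±1% tolerance
929 × 1 = 929 Ω
Allowed range: 919.71 Ω to 938.29 Ω.
947 Ω lies outside that range.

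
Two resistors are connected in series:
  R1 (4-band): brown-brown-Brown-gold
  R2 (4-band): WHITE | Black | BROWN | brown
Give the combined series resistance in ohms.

1010 Ω

R1: brown, brown → 11; brown ×10 → 110 Ω.
R2: white, black → 90; brown ×10 → 900 Ω.
Series: 110 + 900 = 1010 Ω.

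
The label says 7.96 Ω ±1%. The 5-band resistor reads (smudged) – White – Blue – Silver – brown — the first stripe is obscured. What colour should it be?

7.96 Ω = 796 × 10^-2.
The first band gives digit 7 of the significand, and 7 is violet.

violet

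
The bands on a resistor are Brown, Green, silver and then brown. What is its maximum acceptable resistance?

0.1515 Ω

Brown → 1 (first significant figure)
Green → 5 (second significant figure)
Silver → ×0.01 multiplier
Brown → ±1% tolerance
15 × 0.01 = 0.15 Ω
Maximum = 0.15 × (1 + 1/100) = 0.1515 Ω.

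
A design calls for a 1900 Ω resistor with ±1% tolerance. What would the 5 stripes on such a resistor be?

brown, white, black, brown, brown

1900 Ω = 190 × 10^1.
1 → brown
9 → white
0 → black
Multiplier 10^1 → brown.
±1% tolerance → brown.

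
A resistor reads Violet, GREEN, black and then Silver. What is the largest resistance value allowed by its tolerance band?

82.5 Ω

Violet → 7 (first significant figure)
Green → 5 (second significant figure)
Black → ×1 multiplier
Silver → ±10% tolerance
75 × 1 = 75 Ω
Largest = 75 × (1 + 10/100) = 82.5 Ω.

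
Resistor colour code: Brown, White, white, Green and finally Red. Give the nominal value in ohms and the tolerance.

Brown → 1 (first significant figure)
White → 9 (second significant figure)
White → 9 (third significant figure)
Green → ×10^5 multiplier
Red → ±2% tolerance
199 × 100000 = 19900000 Ω

19900000 Ω ±2%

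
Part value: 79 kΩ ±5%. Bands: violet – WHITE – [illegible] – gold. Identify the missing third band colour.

79000 Ω = 79 × 10^3.
The third band is the multiplier, 10^3, which is orange.

orange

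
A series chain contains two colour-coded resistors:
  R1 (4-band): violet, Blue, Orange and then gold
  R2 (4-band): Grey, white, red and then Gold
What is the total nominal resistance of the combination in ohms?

84900 Ω

R1: violet, blue → 76; orange ×10^3 → 76000 Ω.
R2: grey, white → 89; red ×10^2 → 8900 Ω.
Series: 76000 + 8900 = 84900 Ω.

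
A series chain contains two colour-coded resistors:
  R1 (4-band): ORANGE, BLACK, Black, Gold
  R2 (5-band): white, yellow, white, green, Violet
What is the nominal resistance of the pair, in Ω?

R1: orange, black → 30; black ×1 → 30 Ω.
R2: white, yellow, white → 949; green ×10^5 → 94900000 Ω.
Series: 30 + 94900000 = 94900030 Ω.

94900030 Ω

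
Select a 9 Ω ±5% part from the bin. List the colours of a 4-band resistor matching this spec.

white, black, gold, gold

9 Ω = 90 × 10^-1.
9 → white
0 → black
Multiplier 10^-1 → gold.
±5% tolerance → gold.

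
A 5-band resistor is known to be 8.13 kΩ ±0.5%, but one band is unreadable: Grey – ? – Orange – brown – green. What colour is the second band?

8130 Ω = 813 × 10^1.
The second band gives digit 1 of the significand, and 1 is brown.

brown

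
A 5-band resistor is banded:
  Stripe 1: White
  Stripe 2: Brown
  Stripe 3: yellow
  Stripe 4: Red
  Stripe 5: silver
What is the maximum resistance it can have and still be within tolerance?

White → 9 (first significant figure)
Brown → 1 (second significant figure)
Yellow → 4 (third significant figure)
Red → ×10^2 multiplier
Silver → ±10% tolerance
914 × 100 = 91400 Ω
Maximum = 91400 × (1 + 10/100) = 100540 Ω.

100540 Ω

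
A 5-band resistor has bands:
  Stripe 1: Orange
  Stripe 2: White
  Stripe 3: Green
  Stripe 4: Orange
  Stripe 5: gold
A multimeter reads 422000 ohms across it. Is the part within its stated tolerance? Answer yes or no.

no

Orange → 3 (first significant figure)
White → 9 (second significant figure)
Green → 5 (third significant figure)
Orange → ×10^3 multiplier
Gold → ±5% tolerance
395 × 1000 = 395000 Ω
Allowed range: 375250 Ω to 414750 Ω.
422000 ohms lies outside that range.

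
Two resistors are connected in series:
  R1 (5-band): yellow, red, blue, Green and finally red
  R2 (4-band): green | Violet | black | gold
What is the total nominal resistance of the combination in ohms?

42600057 Ω

R1: yellow, red, blue → 426; green ×10^5 → 42600000 Ω.
R2: green, violet → 57; black ×1 → 57 Ω.
Series: 42600000 + 57 = 42600057 Ω.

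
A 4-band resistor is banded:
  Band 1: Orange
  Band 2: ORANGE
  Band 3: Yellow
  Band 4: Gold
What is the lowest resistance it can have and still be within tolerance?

Orange → 3 (first significant figure)
Orange → 3 (second significant figure)
Yellow → ×10^4 multiplier
Gold → ±5% tolerance
33 × 10000 = 330000 Ω
Lowest = 330000 × (1 − 5/100) = 313500 Ω.

313500 Ω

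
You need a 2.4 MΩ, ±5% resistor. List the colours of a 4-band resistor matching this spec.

red, yellow, green, gold

2400000 Ω = 24 × 10^5.
2 → red
4 → yellow
Multiplier 10^5 → green.
±5% tolerance → gold.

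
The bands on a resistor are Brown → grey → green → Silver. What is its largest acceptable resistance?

1980000 Ω

Brown → 1 (first significant figure)
Grey → 8 (second significant figure)
Green → ×10^5 multiplier
Silver → ±10% tolerance
18 × 100000 = 1800000 Ω
Largest = 1800000 × (1 + 10/100) = 1980000 Ω.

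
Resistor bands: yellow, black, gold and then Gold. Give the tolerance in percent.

The last band, gold, is the tolerance band.
Gold corresponds to ±5%.

±5%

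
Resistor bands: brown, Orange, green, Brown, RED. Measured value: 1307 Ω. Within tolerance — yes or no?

no

Brown → 1 (first significant figure)
Orange → 3 (second significant figure)
Green → 5 (third significant figure)
Brown → ×10 multiplier
Red → ±2% tolerance
135 × 10 = 1350 Ω
Allowed range: 1323 Ω to 1377 Ω.
1307 Ω lies outside that range.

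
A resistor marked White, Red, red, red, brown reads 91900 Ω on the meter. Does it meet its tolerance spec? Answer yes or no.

White → 9 (first significant figure)
Red → 2 (second significant figure)
Red → 2 (third significant figure)
Red → ×10^2 multiplier
Brown → ±1% tolerance
922 × 100 = 92200 Ω
Allowed range: 91278 Ω to 93122 Ω.
91900 Ω lies inside that range.

yes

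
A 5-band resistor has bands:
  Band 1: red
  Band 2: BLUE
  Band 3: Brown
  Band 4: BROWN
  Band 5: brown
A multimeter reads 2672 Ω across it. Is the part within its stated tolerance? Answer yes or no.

Red → 2 (first significant figure)
Blue → 6 (second significant figure)
Brown → 1 (third significant figure)
Brown → ×10 multiplier
Brown → ±1% tolerance
261 × 10 = 2610 Ω
Allowed range: 2583.9 Ω to 2636.1 Ω.
2672 Ω lies outside that range.

no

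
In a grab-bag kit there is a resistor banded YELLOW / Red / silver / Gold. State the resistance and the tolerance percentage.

0.42 Ω ±5%

Yellow → 4 (first significant figure)
Red → 2 (second significant figure)
Silver → ×0.01 multiplier
Gold → ±5% tolerance
42 × 0.01 = 0.42 Ω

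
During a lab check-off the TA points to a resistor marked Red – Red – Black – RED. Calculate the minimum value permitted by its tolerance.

Red → 2 (first significant figure)
Red → 2 (second significant figure)
Black → ×1 multiplier
Red → ±2% tolerance
22 × 1 = 22 Ω
Minimum = 22 × (1 − 2/100) = 21.56 Ω.

21.56 Ω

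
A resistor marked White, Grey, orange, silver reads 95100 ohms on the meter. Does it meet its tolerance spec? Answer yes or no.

White → 9 (first significant figure)
Grey → 8 (second significant figure)
Orange → ×10^3 multiplier
Silver → ±10% tolerance
98 × 1000 = 98000 Ω
Allowed range: 88200 Ω to 107800 Ω.
95100 ohms lies inside that range.

yes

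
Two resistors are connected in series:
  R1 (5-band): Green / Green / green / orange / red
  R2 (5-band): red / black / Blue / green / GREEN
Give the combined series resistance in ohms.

R1: green, green, green → 555; orange ×10^3 → 555000 Ω.
R2: red, black, blue → 206; green ×10^5 → 20600000 Ω.
Series: 555000 + 20600000 = 21155000 Ω.

21155000 Ω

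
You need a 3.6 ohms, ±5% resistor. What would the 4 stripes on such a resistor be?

orange, blue, gold, gold

3.6 Ω = 36 × 10^-1.
3 → orange
6 → blue
Multiplier 10^-1 → gold.
±5% tolerance → gold.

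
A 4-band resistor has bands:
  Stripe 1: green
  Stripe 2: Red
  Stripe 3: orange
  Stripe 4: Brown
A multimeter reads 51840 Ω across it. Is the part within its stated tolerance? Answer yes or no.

yes

Green → 5 (first significant figure)
Red → 2 (second significant figure)
Orange → ×10^3 multiplier
Brown → ±1% tolerance
52 × 1000 = 52000 Ω
Allowed range: 51480 Ω to 52520 Ω.
51840 Ω lies inside that range.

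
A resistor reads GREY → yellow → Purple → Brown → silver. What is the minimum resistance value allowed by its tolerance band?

Grey → 8 (first significant figure)
Yellow → 4 (second significant figure)
Violet → 7 (third significant figure)
Brown → ×10 multiplier
Silver → ±10% tolerance
847 × 10 = 8470 Ω
Minimum = 8470 × (1 − 10/100) = 7623 Ω.

7623 Ω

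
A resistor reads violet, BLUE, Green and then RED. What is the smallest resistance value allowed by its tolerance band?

7448000 Ω

Violet → 7 (first significant figure)
Blue → 6 (second significant figure)
Green → ×10^5 multiplier
Red → ±2% tolerance
76 × 100000 = 7600000 Ω
Smallest = 7600000 × (1 − 2/100) = 7448000 Ω.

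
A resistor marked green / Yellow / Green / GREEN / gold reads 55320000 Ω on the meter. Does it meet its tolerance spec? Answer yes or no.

Green → 5 (first significant figure)
Yellow → 4 (second significant figure)
Green → 5 (third significant figure)
Green → ×10^5 multiplier
Gold → ±5% tolerance
545 × 100000 = 54500000 Ω
Allowed range: 51775000 Ω to 57225000 Ω.
55320000 Ω lies inside that range.

yes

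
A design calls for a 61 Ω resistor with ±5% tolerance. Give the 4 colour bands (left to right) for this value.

61 Ω = 61 × 10^0.
6 → blue
1 → brown
Multiplier 10^0 → black.
±5% tolerance → gold.

blue, brown, black, gold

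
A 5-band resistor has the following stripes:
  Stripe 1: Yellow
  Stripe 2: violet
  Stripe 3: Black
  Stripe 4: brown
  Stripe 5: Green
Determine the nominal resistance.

4700 Ω

Yellow → 4 (first significant figure)
Violet → 7 (second significant figure)
Black → 0 (third significant figure)
Brown → ×10 multiplier
470 × 10 = 4700 Ω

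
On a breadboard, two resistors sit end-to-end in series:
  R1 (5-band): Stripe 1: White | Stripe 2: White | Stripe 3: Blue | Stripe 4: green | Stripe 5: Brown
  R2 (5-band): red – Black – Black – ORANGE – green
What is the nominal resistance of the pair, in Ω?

99800000 Ω

R1: white, white, blue → 996; green ×10^5 → 99600000 Ω.
R2: red, black, black → 200; orange ×10^3 → 200000 Ω.
Series: 99600000 + 200000 = 99800000 Ω.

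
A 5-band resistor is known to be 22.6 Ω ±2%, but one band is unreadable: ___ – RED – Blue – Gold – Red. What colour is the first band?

red

22.6 Ω = 226 × 10^-1.
The first band gives digit 2 of the significand, and 2 is red.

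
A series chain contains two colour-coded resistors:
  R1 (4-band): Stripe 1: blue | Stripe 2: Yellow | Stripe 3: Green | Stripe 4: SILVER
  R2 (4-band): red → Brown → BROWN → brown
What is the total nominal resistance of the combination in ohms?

6400210 Ω

R1: blue, yellow → 64; green ×10^5 → 6400000 Ω.
R2: red, brown → 21; brown ×10 → 210 Ω.
Series: 6400000 + 210 = 6400210 Ω.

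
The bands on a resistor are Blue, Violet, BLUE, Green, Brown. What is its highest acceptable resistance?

Blue → 6 (first significant figure)
Violet → 7 (second significant figure)
Blue → 6 (third significant figure)
Green → ×10^5 multiplier
Brown → ±1% tolerance
676 × 100000 = 67600000 Ω
Highest = 67600000 × (1 + 1/100) = 68276000 Ω.

68276000 Ω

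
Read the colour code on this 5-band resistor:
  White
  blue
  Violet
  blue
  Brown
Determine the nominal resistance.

967000000 Ω

White → 9 (first significant figure)
Blue → 6 (second significant figure)
Violet → 7 (third significant figure)
Blue → ×10^6 multiplier
967 × 1000000 = 967000000 Ω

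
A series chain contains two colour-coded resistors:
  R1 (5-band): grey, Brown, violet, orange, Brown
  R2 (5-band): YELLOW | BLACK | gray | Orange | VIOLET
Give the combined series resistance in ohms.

R1: grey, brown, violet → 817; orange ×10^3 → 817000 Ω.
R2: yellow, black, grey → 408; orange ×10^3 → 408000 Ω.
Series: 817000 + 408000 = 1225000 Ω.

1225000 Ω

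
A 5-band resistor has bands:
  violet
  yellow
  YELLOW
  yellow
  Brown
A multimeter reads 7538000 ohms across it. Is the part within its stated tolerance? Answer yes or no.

no

Violet → 7 (first significant figure)
Yellow → 4 (second significant figure)
Yellow → 4 (third significant figure)
Yellow → ×10^4 multiplier
Brown → ±1% tolerance
744 × 10000 = 7440000 Ω
Allowed range: 7365600 Ω to 7514400 Ω.
7538000 ohms lies outside that range.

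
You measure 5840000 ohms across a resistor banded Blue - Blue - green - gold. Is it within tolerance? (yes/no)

no

Blue → 6 (first significant figure)
Blue → 6 (second significant figure)
Green → ×10^5 multiplier
Gold → ±5% tolerance
66 × 100000 = 6600000 Ω
Allowed range: 6270000 Ω to 6930000 Ω.
5840000 ohms lies outside that range.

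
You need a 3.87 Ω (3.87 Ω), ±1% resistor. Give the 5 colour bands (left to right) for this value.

3.87 Ω = 387 × 10^-2.
3 → orange
8 → grey
7 → violet
Multiplier 10^-2 → silver.
±1% tolerance → brown.

orange, grey, violet, silver, brown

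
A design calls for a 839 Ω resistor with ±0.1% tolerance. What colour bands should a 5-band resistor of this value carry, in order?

839 Ω = 839 × 10^0.
8 → grey
3 → orange
9 → white
Multiplier 10^0 → black.
±0.1% tolerance → violet.

grey, orange, white, black, violet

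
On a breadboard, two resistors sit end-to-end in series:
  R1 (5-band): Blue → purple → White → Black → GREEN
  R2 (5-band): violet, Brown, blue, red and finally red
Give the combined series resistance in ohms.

R1: blue, violet, white → 679; black ×1 → 679 Ω.
R2: violet, brown, blue → 716; red ×10^2 → 71600 Ω.
Series: 679 + 71600 = 72279 Ω.

72279 Ω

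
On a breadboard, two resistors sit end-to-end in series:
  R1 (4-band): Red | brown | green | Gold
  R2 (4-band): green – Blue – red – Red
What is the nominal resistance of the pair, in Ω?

2105600 Ω

R1: red, brown → 21; green ×10^5 → 2100000 Ω.
R2: green, blue → 56; red ×10^2 → 5600 Ω.
Series: 2100000 + 5600 = 2105600 Ω.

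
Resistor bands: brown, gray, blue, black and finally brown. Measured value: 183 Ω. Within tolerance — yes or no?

Brown → 1 (first significant figure)
Grey → 8 (second significant figure)
Blue → 6 (third significant figure)
Black → ×1 multiplier
Brown → ±1% tolerance
186 × 1 = 186 Ω
Allowed range: 184.14 Ω to 187.86 Ω.
183 Ω lies outside that range.

no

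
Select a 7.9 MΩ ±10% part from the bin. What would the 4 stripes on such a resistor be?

violet, white, green, silver

7900000 Ω = 79 × 10^5.
7 → violet
9 → white
Multiplier 10^5 → green.
±10% tolerance → silver.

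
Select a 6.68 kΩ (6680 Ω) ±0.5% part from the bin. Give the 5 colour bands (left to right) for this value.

blue, blue, grey, brown, green

6680 Ω = 668 × 10^1.
6 → blue
6 → blue
8 → grey
Multiplier 10^1 → brown.
±0.5% tolerance → green.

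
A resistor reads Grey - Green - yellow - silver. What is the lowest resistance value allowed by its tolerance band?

765000 Ω

Grey → 8 (first significant figure)
Green → 5 (second significant figure)
Yellow → ×10^4 multiplier
Silver → ±10% tolerance
85 × 10000 = 850000 Ω
Lowest = 850000 × (1 − 10/100) = 765000 Ω.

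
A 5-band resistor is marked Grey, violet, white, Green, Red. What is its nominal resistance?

Grey → 8 (first significant figure)
Violet → 7 (second significant figure)
White → 9 (third significant figure)
Green → ×10^5 multiplier
879 × 100000 = 87900000 Ω

87900000 Ω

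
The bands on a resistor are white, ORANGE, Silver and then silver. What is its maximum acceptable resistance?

White → 9 (first significant figure)
Orange → 3 (second significant figure)
Silver → ×0.01 multiplier
Silver → ±10% tolerance
93 × 0.01 = 0.93 Ω
Maximum = 0.93 × (1 + 10/100) = 1.023 Ω.

1.023 Ω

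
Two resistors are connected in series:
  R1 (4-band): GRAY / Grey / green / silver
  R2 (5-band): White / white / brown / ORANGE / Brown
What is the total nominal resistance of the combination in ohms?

9791000 Ω

R1: grey, grey → 88; green ×10^5 → 8800000 Ω.
R2: white, white, brown → 991; orange ×10^3 → 991000 Ω.
Series: 8800000 + 991000 = 9791000 Ω.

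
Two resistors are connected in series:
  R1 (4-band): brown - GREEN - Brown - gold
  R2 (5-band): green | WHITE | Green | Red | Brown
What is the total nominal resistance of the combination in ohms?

R1: brown, green → 15; brown ×10 → 150 Ω.
R2: green, white, green → 595; red ×10^2 → 59500 Ω.
Series: 150 + 59500 = 59650 Ω.

59650 Ω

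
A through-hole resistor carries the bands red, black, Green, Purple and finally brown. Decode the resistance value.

2050000000 Ω

Red → 2 (first significant figure)
Black → 0 (second significant figure)
Green → 5 (third significant figure)
Violet → ×10^7 multiplier
205 × 10000000 = 2050000000 Ω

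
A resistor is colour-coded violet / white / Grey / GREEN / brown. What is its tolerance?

The last band, brown, is the tolerance band.
Brown corresponds to ±1%.

±1%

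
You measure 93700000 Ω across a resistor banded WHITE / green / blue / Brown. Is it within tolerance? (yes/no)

White → 9 (first significant figure)
Green → 5 (second significant figure)
Blue → ×10^6 multiplier
Brown → ±1% tolerance
95 × 1000000 = 95000000 Ω
Allowed range: 94050000 Ω to 95950000 Ω.
93700000 Ω lies outside that range.

no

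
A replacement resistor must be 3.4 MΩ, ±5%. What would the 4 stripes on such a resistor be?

3400000 Ω = 34 × 10^5.
3 → orange
4 → yellow
Multiplier 10^5 → green.
±5% tolerance → gold.

orange, yellow, green, gold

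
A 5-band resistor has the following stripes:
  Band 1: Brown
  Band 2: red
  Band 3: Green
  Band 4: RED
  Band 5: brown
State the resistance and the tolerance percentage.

12500 Ω ±1%

Brown → 1 (first significant figure)
Red → 2 (second significant figure)
Green → 5 (third significant figure)
Red → ×10^2 multiplier
Brown → ±1% tolerance
125 × 100 = 12500 Ω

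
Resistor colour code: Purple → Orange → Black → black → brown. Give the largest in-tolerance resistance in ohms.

Violet → 7 (first significant figure)
Orange → 3 (second significant figure)
Black → 0 (third significant figure)
Black → ×1 multiplier
Brown → ±1% tolerance
730 × 1 = 730 Ω
Largest = 730 × (1 + 1/100) = 737.3 Ω.

737.3 Ω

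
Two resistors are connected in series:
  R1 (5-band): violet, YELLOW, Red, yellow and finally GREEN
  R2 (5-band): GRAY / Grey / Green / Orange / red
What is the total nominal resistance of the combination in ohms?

8305000 Ω

R1: violet, yellow, red → 742; yellow ×10^4 → 7420000 Ω.
R2: grey, grey, green → 885; orange ×10^3 → 885000 Ω.
Series: 7420000 + 885000 = 8305000 Ω.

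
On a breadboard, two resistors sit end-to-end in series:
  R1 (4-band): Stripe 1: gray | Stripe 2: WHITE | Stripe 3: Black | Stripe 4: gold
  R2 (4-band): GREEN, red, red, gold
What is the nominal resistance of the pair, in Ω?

5289 Ω

R1: grey, white → 89; black ×1 → 89 Ω.
R2: green, red → 52; red ×10^2 → 5200 Ω.
Series: 89 + 5200 = 5289 Ω.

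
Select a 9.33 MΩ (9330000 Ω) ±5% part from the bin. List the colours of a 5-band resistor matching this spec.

9330000 Ω = 933 × 10^4.
9 → white
3 → orange
3 → orange
Multiplier 10^4 → yellow.
±5% tolerance → gold.

white, orange, orange, yellow, gold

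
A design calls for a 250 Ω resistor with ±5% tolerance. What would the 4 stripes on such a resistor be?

red, green, brown, gold

250 Ω = 25 × 10^1.
2 → red
5 → green
Multiplier 10^1 → brown.
±5% tolerance → gold.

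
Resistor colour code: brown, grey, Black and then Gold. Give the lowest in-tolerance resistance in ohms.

17.1 Ω

Brown → 1 (first significant figure)
Grey → 8 (second significant figure)
Black → ×1 multiplier
Gold → ±5% tolerance
18 × 1 = 18 Ω
Lowest = 18 × (1 − 5/100) = 17.1 Ω.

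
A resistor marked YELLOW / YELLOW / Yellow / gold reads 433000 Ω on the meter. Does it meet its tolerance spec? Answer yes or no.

Yellow → 4 (first significant figure)
Yellow → 4 (second significant figure)
Yellow → ×10^4 multiplier
Gold → ±5% tolerance
44 × 10000 = 440000 Ω
Allowed range: 418000 Ω to 462000 Ω.
433000 Ω lies inside that range.

yes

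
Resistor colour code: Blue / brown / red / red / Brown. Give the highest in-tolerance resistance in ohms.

Blue → 6 (first significant figure)
Brown → 1 (second significant figure)
Red → 2 (third significant figure)
Red → ×10^2 multiplier
Brown → ±1% tolerance
612 × 100 = 61200 Ω
Highest = 61200 × (1 + 1/100) = 61812 Ω.

61812 Ω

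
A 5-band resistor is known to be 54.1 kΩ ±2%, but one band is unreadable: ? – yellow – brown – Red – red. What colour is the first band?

green

54100 Ω = 541 × 10^2.
The first band gives digit 5 of the significand, and 5 is green.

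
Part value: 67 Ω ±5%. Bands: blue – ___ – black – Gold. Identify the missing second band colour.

violet

67 Ω = 67 × 10^0.
The second band gives digit 7 of the significand, and 7 is violet.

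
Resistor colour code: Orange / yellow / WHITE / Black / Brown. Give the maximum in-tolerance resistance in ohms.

352.49 Ω

Orange → 3 (first significant figure)
Yellow → 4 (second significant figure)
White → 9 (third significant figure)
Black → ×1 multiplier
Brown → ±1% tolerance
349 × 1 = 349 Ω
Maximum = 349 × (1 + 1/100) = 352.49 Ω.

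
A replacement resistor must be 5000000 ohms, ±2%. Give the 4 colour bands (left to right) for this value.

5000000 Ω = 50 × 10^5.
5 → green
0 → black
Multiplier 10^5 → green.
±2% tolerance → red.

green, black, green, red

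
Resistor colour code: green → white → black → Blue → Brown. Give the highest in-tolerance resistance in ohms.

595900000 Ω

Green → 5 (first significant figure)
White → 9 (second significant figure)
Black → 0 (third significant figure)
Blue → ×10^6 multiplier
Brown → ±1% tolerance
590 × 1000000 = 590000000 Ω
Highest = 590000000 × (1 + 1/100) = 595900000 Ω.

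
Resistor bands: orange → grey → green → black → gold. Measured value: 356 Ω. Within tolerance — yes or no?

no

Orange → 3 (first significant figure)
Grey → 8 (second significant figure)
Green → 5 (third significant figure)
Black → ×1 multiplier
Gold → ±5% tolerance
385 × 1 = 385 Ω
Allowed range: 365.75 Ω to 404.25 Ω.
356 Ω lies outside that range.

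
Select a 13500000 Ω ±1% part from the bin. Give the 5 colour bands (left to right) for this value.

brown, orange, green, green, brown

13500000 Ω = 135 × 10^5.
1 → brown
3 → orange
5 → green
Multiplier 10^5 → green.
±1% tolerance → brown.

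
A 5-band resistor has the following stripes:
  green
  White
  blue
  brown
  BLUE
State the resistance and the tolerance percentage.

5960 Ω ±0.25%

Green → 5 (first significant figure)
White → 9 (second significant figure)
Blue → 6 (third significant figure)
Brown → ×10 multiplier
Blue → ±0.25% tolerance
596 × 10 = 5960 Ω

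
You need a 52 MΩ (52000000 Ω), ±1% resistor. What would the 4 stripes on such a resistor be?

52000000 Ω = 52 × 10^6.
5 → green
2 → red
Multiplier 10^6 → blue.
±1% tolerance → brown.

green, red, blue, brown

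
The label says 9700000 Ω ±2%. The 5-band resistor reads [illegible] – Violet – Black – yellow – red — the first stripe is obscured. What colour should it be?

white

9700000 Ω = 970 × 10^4.
The first band gives digit 9 of the significand, and 9 is white.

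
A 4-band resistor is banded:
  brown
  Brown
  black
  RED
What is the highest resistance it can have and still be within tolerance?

Brown → 1 (first significant figure)
Brown → 1 (second significant figure)
Black → ×1 multiplier
Red → ±2% tolerance
11 × 1 = 11 Ω
Highest = 11 × (1 + 2/100) = 11.22 Ω.

11.22 Ω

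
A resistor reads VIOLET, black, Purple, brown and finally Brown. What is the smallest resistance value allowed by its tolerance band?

Violet → 7 (first significant figure)
Black → 0 (second significant figure)
Violet → 7 (third significant figure)
Brown → ×10 multiplier
Brown → ±1% tolerance
707 × 10 = 7070 Ω
Smallest = 7070 × (1 − 1/100) = 6999.3 Ω.

6999.3 Ω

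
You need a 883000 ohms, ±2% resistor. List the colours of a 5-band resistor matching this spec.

883000 Ω = 883 × 10^3.
8 → grey
8 → grey
3 → orange
Multiplier 10^3 → orange.
±2% tolerance → red.

grey, grey, orange, orange, red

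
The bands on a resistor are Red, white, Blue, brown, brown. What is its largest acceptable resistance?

Red → 2 (first significant figure)
White → 9 (second significant figure)
Blue → 6 (third significant figure)
Brown → ×10 multiplier
Brown → ±1% tolerance
296 × 10 = 2960 Ω
Largest = 2960 × (1 + 1/100) = 2989.6 Ω.

2989.6 Ω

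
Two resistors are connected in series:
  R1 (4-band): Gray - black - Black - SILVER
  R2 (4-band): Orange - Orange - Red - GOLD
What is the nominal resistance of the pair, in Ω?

3380 Ω

R1: grey, black → 80; black ×1 → 80 Ω.
R2: orange, orange → 33; red ×10^2 → 3300 Ω.
Series: 80 + 3300 = 3380 Ω.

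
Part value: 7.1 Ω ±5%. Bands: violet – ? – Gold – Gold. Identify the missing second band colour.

brown

7.1 Ω = 71 × 10^-1.
The second band gives digit 1 of the significand, and 1 is brown.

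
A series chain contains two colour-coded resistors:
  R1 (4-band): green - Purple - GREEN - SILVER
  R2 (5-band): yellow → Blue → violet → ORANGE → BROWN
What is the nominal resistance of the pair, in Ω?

6167000 Ω

R1: green, violet → 57; green ×10^5 → 5700000 Ω.
R2: yellow, blue, violet → 467; orange ×10^3 → 467000 Ω.
Series: 5700000 + 467000 = 6167000 Ω.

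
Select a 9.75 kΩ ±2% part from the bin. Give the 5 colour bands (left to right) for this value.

9750 Ω = 975 × 10^1.
9 → white
7 → violet
5 → green
Multiplier 10^1 → brown.
±2% tolerance → red.

white, violet, green, brown, red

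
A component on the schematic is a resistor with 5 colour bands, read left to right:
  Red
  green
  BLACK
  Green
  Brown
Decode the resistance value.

25000000 Ω

Red → 2 (first significant figure)
Green → 5 (second significant figure)
Black → 0 (third significant figure)
Green → ×10^5 multiplier
250 × 100000 = 25000000 Ω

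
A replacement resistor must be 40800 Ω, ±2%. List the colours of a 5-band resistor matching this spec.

yellow, black, grey, red, red

40800 Ω = 408 × 10^2.
4 → yellow
0 → black
8 → grey
Multiplier 10^2 → red.
±2% tolerance → red.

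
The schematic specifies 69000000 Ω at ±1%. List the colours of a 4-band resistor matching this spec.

blue, white, blue, brown

69000000 Ω = 69 × 10^6.
6 → blue
9 → white
Multiplier 10^6 → blue.
±1% tolerance → brown.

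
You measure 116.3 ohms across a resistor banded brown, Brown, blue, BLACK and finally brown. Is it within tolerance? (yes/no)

yes

Brown → 1 (first significant figure)
Brown → 1 (second significant figure)
Blue → 6 (third significant figure)
Black → ×1 multiplier
Brown → ±1% tolerance
116 × 1 = 116 Ω
Allowed range: 114.84 Ω to 117.16 Ω.
116.3 ohms lies inside that range.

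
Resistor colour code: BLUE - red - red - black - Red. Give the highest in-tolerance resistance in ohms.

Blue → 6 (first significant figure)
Red → 2 (second significant figure)
Red → 2 (third significant figure)
Black → ×1 multiplier
Red → ±2% tolerance
622 × 1 = 622 Ω
Highest = 622 × (1 + 2/100) = 634.44 Ω.

634.44 Ω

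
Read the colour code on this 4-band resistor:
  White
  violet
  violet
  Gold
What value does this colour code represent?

White → 9 (first significant figure)
Violet → 7 (second significant figure)
Violet → ×10^7 multiplier
97 × 10000000 = 970000000 Ω

970000000 Ω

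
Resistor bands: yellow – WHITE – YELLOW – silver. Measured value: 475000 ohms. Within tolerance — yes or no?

yes

Yellow → 4 (first significant figure)
White → 9 (second significant figure)
Yellow → ×10^4 multiplier
Silver → ±10% tolerance
49 × 10000 = 490000 Ω
Allowed range: 441000 Ω to 539000 Ω.
475000 ohms lies inside that range.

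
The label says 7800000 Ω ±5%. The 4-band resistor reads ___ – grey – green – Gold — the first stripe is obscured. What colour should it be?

7800000 Ω = 78 × 10^5.
The first band gives digit 7 of the significand, and 7 is violet.

violet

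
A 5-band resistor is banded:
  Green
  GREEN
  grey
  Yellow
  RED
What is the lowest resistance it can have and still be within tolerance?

Green → 5 (first significant figure)
Green → 5 (second significant figure)
Grey → 8 (third significant figure)
Yellow → ×10^4 multiplier
Red → ±2% tolerance
558 × 10000 = 5580000 Ω
Lowest = 5580000 × (1 − 2/100) = 5468400 Ω.

5468400 Ω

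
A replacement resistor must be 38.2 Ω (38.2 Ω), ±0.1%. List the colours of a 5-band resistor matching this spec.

orange, grey, red, gold, violet

38.2 Ω = 382 × 10^-1.
3 → orange
8 → grey
2 → red
Multiplier 10^-1 → gold.
±0.1% tolerance → violet.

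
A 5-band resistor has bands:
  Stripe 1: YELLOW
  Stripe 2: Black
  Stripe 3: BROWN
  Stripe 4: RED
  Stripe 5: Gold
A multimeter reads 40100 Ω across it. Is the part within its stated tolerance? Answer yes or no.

Yellow → 4 (first significant figure)
Black → 0 (second significant figure)
Brown → 1 (third significant figure)
Red → ×10^2 multiplier
Gold → ±5% tolerance
401 × 100 = 40100 Ω
Allowed range: 38095 Ω to 42105 Ω.
40100 Ω lies inside that range.

yes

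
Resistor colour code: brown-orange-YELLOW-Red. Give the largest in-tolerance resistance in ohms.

132600 Ω

Brown → 1 (first significant figure)
Orange → 3 (second significant figure)
Yellow → ×10^4 multiplier
Red → ±2% tolerance
13 × 10000 = 130000 Ω
Largest = 130000 × (1 + 2/100) = 132600 Ω.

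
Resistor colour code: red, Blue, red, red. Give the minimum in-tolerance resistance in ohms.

2548 Ω

Red → 2 (first significant figure)
Blue → 6 (second significant figure)
Red → ×10^2 multiplier
Red → ±2% tolerance
26 × 100 = 2600 Ω
Minimum = 2600 × (1 − 2/100) = 2548 Ω.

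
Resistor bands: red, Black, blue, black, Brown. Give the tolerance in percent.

±1%

The last band, brown, is the tolerance band.
Brown corresponds to ±1%.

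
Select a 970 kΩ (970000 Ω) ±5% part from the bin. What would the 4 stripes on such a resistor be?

white, violet, yellow, gold

970000 Ω = 97 × 10^4.
9 → white
7 → violet
Multiplier 10^4 → yellow.
±5% tolerance → gold.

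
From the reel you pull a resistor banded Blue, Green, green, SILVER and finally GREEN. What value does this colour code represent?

6.55 Ω

Blue → 6 (first significant figure)
Green → 5 (second significant figure)
Green → 5 (third significant figure)
Silver → ×0.01 multiplier
655 × 0.01 = 6.55 Ω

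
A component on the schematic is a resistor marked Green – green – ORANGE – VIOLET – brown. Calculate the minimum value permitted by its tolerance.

5474700000 Ω

Green → 5 (first significant figure)
Green → 5 (second significant figure)
Orange → 3 (third significant figure)
Violet → ×10^7 multiplier
Brown → ±1% tolerance
553 × 10000000 = 5530000000 Ω
Minimum = 5530000000 × (1 − 1/100) = 5474700000 Ω.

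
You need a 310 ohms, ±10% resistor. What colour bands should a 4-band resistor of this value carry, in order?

orange, brown, brown, silver

310 Ω = 31 × 10^1.
3 → orange
1 → brown
Multiplier 10^1 → brown.
±10% tolerance → silver.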